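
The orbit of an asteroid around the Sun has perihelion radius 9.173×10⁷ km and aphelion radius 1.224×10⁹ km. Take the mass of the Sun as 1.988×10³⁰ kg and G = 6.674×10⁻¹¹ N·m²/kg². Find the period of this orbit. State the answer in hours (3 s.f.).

μ = GM = 6.674×10⁻¹¹ × 1.988×10³⁰ = 1.327×10²⁰ m³/s².
Semi-major axis a = (r_p + r_a)/2 = (9.1730×10⁷ + 1.2240×10⁹)/2 = 6.5786×10⁸ km = 6.579×10¹¹ m.
By Kepler's third law T = 2π√(a³/μ) = 2π × 4.632×10⁷ = 2.911×10⁸ s.
= 80850 hours.

T ≈ 80900 hours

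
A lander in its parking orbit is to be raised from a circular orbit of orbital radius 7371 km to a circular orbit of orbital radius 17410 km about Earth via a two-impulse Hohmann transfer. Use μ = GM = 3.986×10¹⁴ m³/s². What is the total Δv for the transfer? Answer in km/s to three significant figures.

Δv_total ≈ 2.46 km/s

r₁ = 7371 km = 7.371×10⁶ m.
r₂ = 17410 km = 1.741×10⁷ m.
Transfer ellipse a_t = (r₁ + r₂)/2 = 1.239×10⁷ m.
At r₁: circular v_c1 = √(μ/r₁) = 7354 m/s; transfer-perigee v_p = √[μ(2/r₁ − 1/a_t)] = 8717 m/s.
Δv₁ = v_p − v_c1 = 1363 m/s.
At r₂: circular v_c2 = √(μ/r₂) = 4785 m/s; transfer-apogee v_a = √[μ(2/r₂ − 1/a_t)] = 3691 m/s.
Δv₂ = v_c2 − v_a = 1094 m/s.
Total Δv = Δv₁ + Δv₂ = 2458 m/s = 2.458 km/s.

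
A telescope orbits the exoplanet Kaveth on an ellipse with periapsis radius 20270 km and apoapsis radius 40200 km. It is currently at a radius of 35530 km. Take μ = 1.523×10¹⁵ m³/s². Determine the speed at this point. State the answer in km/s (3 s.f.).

v ≈ 5.95 km/s

Semi-major axis a = (r_p + r_a)/2 = 30235 km = 3.024×10⁷ m.
Vis-viva: v² = μ(2/r − 1/a) = 1.523×10¹⁵ × (5.629×10⁻⁸ − 3.307×10⁻⁸) = 3.536×10⁷ m²/s².
v = 5946 m/s = 5.946 km/s.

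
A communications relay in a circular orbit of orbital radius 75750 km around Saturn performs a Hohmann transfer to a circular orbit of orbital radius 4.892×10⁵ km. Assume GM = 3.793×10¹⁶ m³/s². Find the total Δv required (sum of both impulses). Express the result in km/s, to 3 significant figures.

Δv_total ≈ 11.3 km/s

r₁ = 75750 km = 7.575×10⁷ m.
r₂ = 4.892×10⁵ km = 4.892×10⁸ m.
Transfer ellipse a_t = (r₁ + r₂)/2 = 2.825×10⁸ m.
At r₁: circular v_c1 = √(μ/r₁) = 22380 m/s; transfer-perikrone v_p = √[μ(2/r₁ − 1/a_t)] = 29450 m/s.
Δv₁ = v_p − v_c1 = 7071 m/s.
At r₂: circular v_c2 = √(μ/r₂) = 8805 m/s; transfer-apokrone v_a = √[μ(2/r₂ − 1/a_t)] = 4560 m/s.
Δv₂ = v_c2 − v_a = 4246 m/s.
Total Δv = Δv₁ + Δv₂ = 11320 m/s = 11.32 km/s.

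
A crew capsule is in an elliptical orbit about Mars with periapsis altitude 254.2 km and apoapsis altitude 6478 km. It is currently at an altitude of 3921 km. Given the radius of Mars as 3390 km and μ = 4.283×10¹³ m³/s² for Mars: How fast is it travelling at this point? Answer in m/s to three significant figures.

v ≈ 2320 m/s

r_p = 3390 + 254.2 = 3644.2 km = 3.6442×10⁶ m.
r_a = 3390 + 6478 = 9868.0 km = 9.8680×10⁶ m.
r = 3390 + 3921 = 7311.0 km = 7.311×10⁶ m.
Semi-major axis a = (r_p + r_a)/2 = 6756.1 km = 6.756×10⁶ m.
Vis-viva: v² = μ(2/r − 1/a) = 4.283×10¹³ × (2.736×10⁻⁷ − 1.480×10⁻⁷) = 5.377×10⁶ m²/s².
v = 2319 m/s.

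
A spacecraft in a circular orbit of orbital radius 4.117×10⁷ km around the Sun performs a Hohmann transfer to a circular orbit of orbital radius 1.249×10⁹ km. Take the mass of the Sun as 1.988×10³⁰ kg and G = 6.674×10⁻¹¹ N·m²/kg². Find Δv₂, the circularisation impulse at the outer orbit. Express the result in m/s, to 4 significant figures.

Δv ≈ 7703 m/s

μ = GM = 6.674×10⁻¹¹ × 1.988×10³⁰ = 1.327×10²⁰ m³/s².
r₁ = 4.117×10⁷ km = 4.117×10¹⁰ m.
r₂ = 1.249×10⁹ km = 1.249×10¹² m.
Transfer ellipse a_t = (r₁ + r₂)/2 = 6.451×10¹¹ m.
At r₁: circular v_c1 = √(μ/r₁) = 56770 m/s; transfer-perihelion v_p = √[μ(2/r₁ − 1/a_t)] = 78990 m/s.
At r₂: circular v_c2 = √(μ/r₂) = 10310 m/s; transfer-aphelion v_a = √[μ(2/r₂ − 1/a_t)] = 2604 m/s.
Δv₂ = v_c2 − v_a = 7703 m/s.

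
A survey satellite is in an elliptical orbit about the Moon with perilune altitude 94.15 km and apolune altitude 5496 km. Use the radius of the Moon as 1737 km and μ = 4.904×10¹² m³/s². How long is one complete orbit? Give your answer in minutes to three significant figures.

T ≈ 456 minutes

r_p = 1737 + 94.15 = 1831.2 km = 1.8312×10⁶ m.
r_a = 1737 + 5496 = 7233.0 km = 7.2330×10⁶ m.
Semi-major axis a = (r_p + r_a)/2 = (1831.2 + 7233.0)/2 = 4532.1 km = 4.532×10⁶ m.
By Kepler's third law T = 2π√(a³/μ) = 2π × 4.357×10³ = 2.737×10⁴ s.
= 456.2 minutes.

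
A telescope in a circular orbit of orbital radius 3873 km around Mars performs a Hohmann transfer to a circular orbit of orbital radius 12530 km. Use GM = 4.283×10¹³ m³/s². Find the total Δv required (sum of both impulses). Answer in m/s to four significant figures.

r₁ = 3873 km = 3.873×10⁶ m.
r₂ = 12530 km = 1.253×10⁷ m.
Transfer ellipse a_t = (r₁ + r₂)/2 = 8.202×10⁶ m.
At r₁: circular v_c1 = √(μ/r₁) = 3325 m/s; transfer-periapsis v_p = √[μ(2/r₁ − 1/a_t)] = 4110 m/s.
Δv₁ = v_p − v_c1 = 784.9 m/s.
At r₂: circular v_c2 = √(μ/r₂) = 1849 m/s; transfer-apoapsis v_a = √[μ(2/r₂ − 1/a_t)] = 1271 m/s.
Δv₂ = v_c2 − v_a = 578.3 m/s.
Total Δv = Δv₁ + Δv₂ = 1363 m/s.

Δv_total ≈ 1363 m/s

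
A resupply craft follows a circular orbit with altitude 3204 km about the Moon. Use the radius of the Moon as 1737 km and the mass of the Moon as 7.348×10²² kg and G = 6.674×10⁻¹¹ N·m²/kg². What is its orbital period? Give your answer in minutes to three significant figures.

T ≈ 519 minutes

μ = GM = 6.674×10⁻¹¹ × 7.348×10²² = 4.904×10¹² m³/s².
r = 1737 + 3204 = 4941.0 km = 4.9410×10⁶ m.
Kepler's third law: T = 2π√(r³/μ) = 2π√((4.941×10⁶)³ / 4.904×10¹²).
r³/μ = 2.460×10⁷ s², so T = 2π × 4.960×10³ = 3.116×10⁴ s.
Converting: 3.116×10⁴ s ÷ 60.00 = 519.4 minutes.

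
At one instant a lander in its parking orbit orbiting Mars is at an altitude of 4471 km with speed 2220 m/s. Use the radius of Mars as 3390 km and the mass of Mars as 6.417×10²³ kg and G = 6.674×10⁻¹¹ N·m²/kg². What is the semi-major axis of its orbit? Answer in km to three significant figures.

μ = GM = 6.674×10⁻¹¹ × 6.417×10²³ = 4.283×10¹³ m³/s².
r = 3390 + 4471 = 7861.0 km = 7.861×10⁶ m.
Specific orbital energy ε = v²/2 − μ/r = (2220)²/2 − 4.283×10¹³/7.861×10⁶ = -2.984×10⁶ J/kg.
Since ε = −μ/(2a), a = −μ/(2ε) = 7.176×10⁶ m = 7176.5 km.

a ≈ 7180 km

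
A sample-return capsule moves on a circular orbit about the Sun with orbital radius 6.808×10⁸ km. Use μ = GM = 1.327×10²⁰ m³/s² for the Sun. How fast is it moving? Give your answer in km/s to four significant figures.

r = 6.808×10⁸ km = 6.808×10¹¹ m.
For a circular orbit v = √(μ/r) = √(1.327×10²⁰ / 6.808×10¹¹) = √(1.949×10⁸) = 13960 m/s.
That is 13.96 km/s.

v ≈ 13.96 km/s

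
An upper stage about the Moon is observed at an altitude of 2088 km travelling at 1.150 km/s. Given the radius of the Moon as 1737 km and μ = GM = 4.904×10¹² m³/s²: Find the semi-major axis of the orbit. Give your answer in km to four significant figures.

r = 1737 + 2088 = 3825.0 km = 3.825×10⁶ m.
Vis-viva rearranged: 1/a = 2/r − v²/μ = 5.229×10⁻⁷ − 2.697×10⁻⁷ = 2.532×10⁻⁷ m⁻¹.
a = 3.949×10⁶ m = 3949.5 km.

a ≈ 3949 km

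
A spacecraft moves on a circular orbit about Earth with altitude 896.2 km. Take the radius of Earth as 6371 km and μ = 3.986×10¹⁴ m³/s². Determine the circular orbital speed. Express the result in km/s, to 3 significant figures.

r = 6371 + 896.2 = 7267.2 km = 7.2672×10⁶ m.
For a circular orbit v = √(μ/r) = √(3.986×10¹⁴ / 7.267×10⁶) = √(5.485×10⁷) = 7406 m/s.
That is 7.406 km/s.

v ≈ 7.41 km/s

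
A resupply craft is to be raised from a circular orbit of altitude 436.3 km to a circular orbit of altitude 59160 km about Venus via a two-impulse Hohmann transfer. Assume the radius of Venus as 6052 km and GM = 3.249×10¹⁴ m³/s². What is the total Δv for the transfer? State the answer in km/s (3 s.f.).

r₁ = 6052 + 436.3 = 6488.3 km = 6.4883×10⁶ m.
r₂ = 6052 + 59160 = 65212 km = 6.5212×10⁷ m.
Transfer ellipse a_t = (r₁ + r₂)/2 = 3.585×10⁷ m.
At r₁: circular v_c1 = √(μ/r₁) = 7076 m/s; transfer-periapsis v_p = √[μ(2/r₁ − 1/a_t)] = 9544 m/s.
Δv₁ = v_p − v_c1 = 2468 m/s.
At r₂: circular v_c2 = √(μ/r₂) = 2232 m/s; transfer-apoapsis v_a = √[μ(2/r₂ − 1/a_t)] = 949.6 m/s.
Δv₂ = v_c2 − v_a = 1283 m/s.
Total Δv = Δv₁ + Δv₂ = 3750 m/s = 3.750 km/s.

Δv_total ≈ 3.75 km/s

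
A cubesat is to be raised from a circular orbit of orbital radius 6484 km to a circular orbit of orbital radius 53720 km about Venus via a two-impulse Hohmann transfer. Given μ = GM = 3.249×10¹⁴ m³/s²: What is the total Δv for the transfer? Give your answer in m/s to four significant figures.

r₁ = 6484 km = 6.484×10⁶ m.
r₂ = 53720 km = 5.372×10⁷ m.
Transfer ellipse a_t = (r₁ + r₂)/2 = 3.010×10⁷ m.
At r₁: circular v_c1 = √(μ/r₁) = 7079 m/s; transfer-periapsis v_p = √[μ(2/r₁ − 1/a_t)] = 9456 m/s.
Δv₁ = v_p − v_c1 = 2378 m/s.
At r₂: circular v_c2 = √(μ/r₂) = 2459 m/s; transfer-apoapsis v_a = √[μ(2/r₂ − 1/a_t)] = 1141 m/s.
Δv₂ = v_c2 − v_a = 1318 m/s.
Total Δv = Δv₁ + Δv₂ = 3696 m/s.

Δv_total ≈ 3696 m/s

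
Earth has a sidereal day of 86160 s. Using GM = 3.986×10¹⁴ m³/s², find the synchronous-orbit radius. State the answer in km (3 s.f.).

r_sync ≈ 42200 km

A synchronous orbit has period T, so by Kepler's third law a = (μT²/4π²)^(1/3).
μT²/4π² = 3.986×10¹⁴ × (8.616×10⁴)² / 39.48 = 7.495×10²² m³.
a = 4.216×10⁷ m = 42163 km.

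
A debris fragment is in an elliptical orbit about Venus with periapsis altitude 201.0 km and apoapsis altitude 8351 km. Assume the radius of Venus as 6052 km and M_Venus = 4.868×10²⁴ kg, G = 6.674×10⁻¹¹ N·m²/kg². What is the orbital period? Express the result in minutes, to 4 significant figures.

T ≈ 192.8 minutes

μ = GM = 6.674×10⁻¹¹ × 4.868×10²⁴ = 3.249×10¹⁴ m³/s².
r_p = 6052 + 201.0 = 6253.0 km = 6.2530×10⁶ m.
r_a = 6052 + 8351 = 14403 km = 1.4403×10⁷ m.
Semi-major axis a = (r_p + r_a)/2 = (6253.0 + 14403)/2 = 10328 km = 1.033×10⁷ m.
By Kepler's third law T = 2π√(a³/μ) = 2π × 1.841×10³ = 1.157×10⁴ s.
= 192.8 minutes.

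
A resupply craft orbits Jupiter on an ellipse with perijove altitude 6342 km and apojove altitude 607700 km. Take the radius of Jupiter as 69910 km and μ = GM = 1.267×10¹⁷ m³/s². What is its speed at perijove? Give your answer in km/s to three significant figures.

r_p = 69910 + 6342 = 76252 km = 7.6252×10⁷ m.
r_a = 69910 + 607700 = 677610 km = 6.7761×10⁸ m.
Semi-major axis a = (r_p + r_a)/2 = 3.7693×10⁵ km = 3.769×10⁸ m.
Vis-viva: v² = μ(2/r − 1/a) = 1.267×10¹⁷ × (2.623×10⁻⁸ − 2.653×10⁻⁹) = 2.987×10⁹ m²/s².
v = 54650 m/s = 54.65 km/s.

v ≈ 54.7 km/s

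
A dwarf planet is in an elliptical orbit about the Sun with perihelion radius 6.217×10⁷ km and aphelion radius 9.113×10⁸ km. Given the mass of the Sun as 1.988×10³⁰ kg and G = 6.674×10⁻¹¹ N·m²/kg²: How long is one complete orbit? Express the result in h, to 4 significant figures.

T ≈ 51450 h

μ = GM = 6.674×10⁻¹¹ × 1.988×10³⁰ = 1.327×10²⁰ m³/s².
Semi-major axis a = (r_p + r_a)/2 = (6.2170×10⁷ + 9.1130×10⁸)/2 = 4.8674×10⁸ km = 4.867×10¹¹ m.
By Kepler's third law T = 2π√(a³/μ) = 2π × 2.948×10⁷ = 1.852×10⁸ s.
= 51450 h.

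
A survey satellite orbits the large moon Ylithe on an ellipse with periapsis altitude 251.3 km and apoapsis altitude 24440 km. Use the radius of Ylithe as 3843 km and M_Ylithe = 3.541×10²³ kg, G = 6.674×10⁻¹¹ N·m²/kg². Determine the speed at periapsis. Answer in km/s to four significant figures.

μ = GM = 6.674×10⁻¹¹ × 3.541×10²³ = 2.363×10¹³ m³/s².
r_p = 3843 + 251.3 = 4094.3 km = 4.0943×10⁶ m.
r_a = 3843 + 24440 = 28283 km = 2.8283×10⁷ m.
Semi-major axis a = (r_p + r_a)/2 = 16189 km = 1.619×10⁷ m.
Vis-viva: v² = μ(2/r − 1/a) = 2.363×10¹³ × (4.885×10⁻⁷ − 6.177×10⁻⁸) = 1.008×10⁷ m²/s².
v = 3176 m/s = 3.176 km/s.

v ≈ 3.176 km/s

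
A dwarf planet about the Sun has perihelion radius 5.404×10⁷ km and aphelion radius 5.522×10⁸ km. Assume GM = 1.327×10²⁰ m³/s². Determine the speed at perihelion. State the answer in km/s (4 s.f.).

v ≈ 66.88 km/s

Semi-major axis a = (r_p + r_a)/2 = 3.0312×10⁸ km = 3.031×10¹¹ m.
Vis-viva: v² = μ(2/r − 1/a) = 1.327×10²⁰ × (3.701×10⁻¹¹ − 3.299×10⁻¹²) = 4.473×10⁹ m²/s².
v = 66880 m/s = 66.88 km/s.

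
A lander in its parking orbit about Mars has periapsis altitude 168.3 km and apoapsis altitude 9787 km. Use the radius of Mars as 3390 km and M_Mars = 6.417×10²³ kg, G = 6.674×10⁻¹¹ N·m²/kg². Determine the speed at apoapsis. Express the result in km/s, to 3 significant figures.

v ≈ 1.18 km/s

μ = GM = 6.674×10⁻¹¹ × 6.417×10²³ = 4.283×10¹³ m³/s².
r_p = 3390 + 168.3 = 3558.3 km = 3.5583×10⁶ m.
r_a = 3390 + 9787 = 13177 km = 1.3177×10⁷ m.
Semi-major axis a = (r_p + r_a)/2 = 8367.6 km = 8.368×10⁶ m.
Vis-viva: v² = μ(2/r − 1/a) = 4.283×10¹³ × (1.518×10⁻⁷ − 1.195×10⁻⁷) = 1.382×10⁶ m²/s².
v = 1176 m/s = 1.176 km/s.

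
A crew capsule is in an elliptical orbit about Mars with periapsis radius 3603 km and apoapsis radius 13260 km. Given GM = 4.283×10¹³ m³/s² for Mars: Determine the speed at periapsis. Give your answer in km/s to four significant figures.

v ≈ 4.324 km/s

Semi-major axis a = (r_p + r_a)/2 = 8431.5 km = 8.432×10⁶ m.
Vis-viva: v² = μ(2/r − 1/a) = 4.283×10¹³ × (5.551×10⁻⁷ − 1.186×10⁻⁷) = 1.869×10⁷ m²/s².
v = 4324 m/s = 4.324 km/s.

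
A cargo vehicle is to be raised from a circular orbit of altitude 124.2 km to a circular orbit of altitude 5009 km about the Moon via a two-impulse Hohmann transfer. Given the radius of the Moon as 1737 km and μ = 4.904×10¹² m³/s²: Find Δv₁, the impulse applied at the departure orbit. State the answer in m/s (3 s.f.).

r₁ = 1737 + 124.2 = 1861.2 km = 1.8612×10⁶ m.
r₂ = 1737 + 5009 = 6746.0 km = 6.7460×10⁶ m.
Transfer ellipse a_t = (r₁ + r₂)/2 = 4.304×10⁶ m.
At r₁: circular v_c1 = √(μ/r₁) = 1623 m/s; transfer-perilune v_p = √[μ(2/r₁ − 1/a_t)] = 2032 m/s.
Δv₁ = v_p − v_c1 = 409.1 m/s.

Δv ≈ 409 m/s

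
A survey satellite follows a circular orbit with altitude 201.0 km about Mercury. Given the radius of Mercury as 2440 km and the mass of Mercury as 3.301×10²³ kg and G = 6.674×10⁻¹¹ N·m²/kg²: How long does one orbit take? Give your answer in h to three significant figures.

T ≈ 1.60 h

μ = GM = 6.674×10⁻¹¹ × 3.301×10²³ = 2.203×10¹³ m³/s².
r = 2440 + 201.0 = 2641.0 km = 2.6410×10⁶ m.
Kepler's third law: T = 2π√(r³/μ) = 2π√((2.641×10⁶)³ / 2.203×10¹³).
r³/μ = 8.361×10⁵ s², so T = 2π × 9.144×10² = 5.745×10³ s.
Converting: 5.745×10³ s ÷ 3600 = 1.596 h.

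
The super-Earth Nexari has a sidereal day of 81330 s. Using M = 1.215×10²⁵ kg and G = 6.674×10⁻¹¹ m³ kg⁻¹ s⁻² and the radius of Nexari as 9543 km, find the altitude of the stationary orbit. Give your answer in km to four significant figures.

μ = GM = 6.674×10⁻¹¹ × 1.215×10²⁵ = 8.109×10¹⁴ m³/s².
A synchronous orbit has period T, so by Kepler's third law a = (μT²/4π²)^(1/3).
μT²/4π² = 8.109×10¹⁴ × (8.133×10⁴)² / 39.48 = 1.359×10²³ m³.
a = 5.141×10⁷ m = 51408 km.
Altitude h = a − R = 51408 − 9543 = 41865 km.

h_sync ≈ 41870 km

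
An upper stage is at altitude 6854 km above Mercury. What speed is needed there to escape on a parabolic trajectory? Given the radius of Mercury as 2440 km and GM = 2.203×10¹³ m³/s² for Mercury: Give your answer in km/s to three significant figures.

r = 2440 + 6854 = 9294.0 km = 9.2940×10⁶ m.
Escape speed v_esc = √(2μ/r) = √(2 × 2.203×10¹³ / 9.294×10⁶) = √(4.741×10⁶) = 2177 m/s.
= 2.177 km/s.

v_esc ≈ 2.18 km/s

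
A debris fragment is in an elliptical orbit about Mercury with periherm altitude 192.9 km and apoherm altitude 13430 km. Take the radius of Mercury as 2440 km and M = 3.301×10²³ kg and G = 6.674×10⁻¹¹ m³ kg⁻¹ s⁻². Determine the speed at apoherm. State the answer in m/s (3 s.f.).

μ = GM = 6.674×10⁻¹¹ × 3.301×10²³ = 2.203×10¹³ m³/s².
r_p = 2440 + 192.9 = 2632.9 km = 2.6329×10⁶ m.
r_a = 2440 + 13430 = 15870 km = 1.5870×10⁷ m.
Semi-major axis a = (r_p + r_a)/2 = 9251.5 km = 9.251×10⁶ m.
Vis-viva: v² = μ(2/r − 1/a) = 2.203×10¹³ × (1.260×10⁻⁷ − 1.081×10⁻⁷) = 3.951×10⁵ m²/s².
v = 628.5 m/s.

v ≈ 629 m/s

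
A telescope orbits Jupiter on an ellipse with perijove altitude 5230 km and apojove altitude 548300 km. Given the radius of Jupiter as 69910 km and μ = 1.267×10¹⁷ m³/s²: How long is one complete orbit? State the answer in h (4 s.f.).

T ≈ 31.65 h

r_p = 69910 + 5230 = 75140 km = 7.5140×10⁷ m.
r_a = 69910 + 548300 = 618210 km = 6.1821×10⁸ m.
Semi-major axis a = (r_p + r_a)/2 = (75140 + 6.1821×10⁵)/2 = 3.4668×10⁵ km = 3.467×10⁸ m.
By Kepler's third law T = 2π√(a³/μ) = 2π × 1.813×10⁴ = 1.139×10⁵ s.
= 31.65 h.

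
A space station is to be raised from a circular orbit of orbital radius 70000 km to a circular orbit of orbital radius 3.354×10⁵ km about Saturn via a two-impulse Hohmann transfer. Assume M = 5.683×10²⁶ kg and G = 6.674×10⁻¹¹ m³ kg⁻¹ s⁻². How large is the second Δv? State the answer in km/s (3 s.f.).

μ = GM = 6.674×10⁻¹¹ × 5.683×10²⁶ = 3.793×10¹⁶ m³/s².
r₁ = 70000 km = 7.000×10⁷ m.
r₂ = 3.354×10⁵ km = 3.354×10⁸ m.
Transfer ellipse a_t = (r₁ + r₂)/2 = 2.027×10⁸ m.
At r₁: circular v_c1 = √(μ/r₁) = 23280 m/s; transfer-perikrone v_p = √[μ(2/r₁ − 1/a_t)] = 29940 m/s.
At r₂: circular v_c2 = √(μ/r₂) = 10630 m/s; transfer-apokrone v_a = √[μ(2/r₂ − 1/a_t)] = 6249 m/s.
Δv₂ = v_c2 − v_a = 4385 m/s.
= 4.385 km/s.

Δv ≈ 4.38 km/s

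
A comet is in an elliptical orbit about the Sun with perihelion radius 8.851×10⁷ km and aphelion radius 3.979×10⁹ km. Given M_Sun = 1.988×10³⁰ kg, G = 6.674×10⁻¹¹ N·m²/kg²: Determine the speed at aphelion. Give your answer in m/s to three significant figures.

μ = GM = 6.674×10⁻¹¹ × 1.988×10³⁰ = 1.327×10²⁰ m³/s².
Semi-major axis a = (r_p + r_a)/2 = 2.0338×10⁹ km = 2.034×10¹² m.
Vis-viva: v² = μ(2/r − 1/a) = 1.327×10²⁰ × (5.026×10⁻¹³ − 4.917×10⁻¹³) = 1.451×10⁶ m²/s².
v = 1205 m/s.

v ≈ 1200 m/s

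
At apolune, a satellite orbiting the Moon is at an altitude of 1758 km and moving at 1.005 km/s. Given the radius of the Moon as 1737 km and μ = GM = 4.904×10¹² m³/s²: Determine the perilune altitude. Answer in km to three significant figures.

r_a = 1737 + 1758 = 3495.0 km = 3.495×10⁶ m.
Specific energy ε = v²/2 − μ/r = -8.981×10⁵ J/kg, so a = −μ/(2ε) = 2.730×10⁶ m.
The apsides satisfy r_p + r_a = 2a, so the perilune radius is 2a − r_a = 1.965×10⁶ m = 1965.2 km.
Perilune altitude = 1965.2 − 1737 = 228.20 km.

perilune altitude ≈ 228 km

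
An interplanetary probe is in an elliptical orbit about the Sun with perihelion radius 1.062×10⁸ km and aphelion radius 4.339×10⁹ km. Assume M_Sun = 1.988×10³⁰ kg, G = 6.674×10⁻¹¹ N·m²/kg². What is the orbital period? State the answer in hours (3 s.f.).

T ≈ 502000 hours

μ = GM = 6.674×10⁻¹¹ × 1.988×10³⁰ = 1.327×10²⁰ m³/s².
Semi-major axis a = (r_p + r_a)/2 = (1.0620×10⁸ + 4.3390×10⁹)/2 = 2.2226×10⁹ km = 2.223×10¹² m.
By Kepler's third law T = 2π√(a³/μ) = 2π × 2.877×10⁸ = 1.807×10⁹ s.
= 5.021×10⁵ hours.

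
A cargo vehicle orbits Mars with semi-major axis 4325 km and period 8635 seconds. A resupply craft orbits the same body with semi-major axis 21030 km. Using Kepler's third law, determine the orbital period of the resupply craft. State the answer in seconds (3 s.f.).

T₂ ≈ 92600 seconds

Kepler's third law: T² ∝ a³, so T₂ = T₁ (a₂/a₁)^(3/2).
a₂/a₁ = 4.862, (a₂/a₁)^(3/2) = 10.72.
T₂ = 8635 × 10.72 = 92590 seconds.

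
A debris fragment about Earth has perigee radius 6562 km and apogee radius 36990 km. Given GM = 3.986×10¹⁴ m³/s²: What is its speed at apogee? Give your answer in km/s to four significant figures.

v ≈ 1.802 km/s

Semi-major axis a = (r_p + r_a)/2 = 21776 km = 2.178×10⁷ m.
Vis-viva: v² = μ(2/r − 1/a) = 3.986×10¹⁴ × (5.407×10⁻⁸ − 4.592×10⁻⁸) = 3.247×10⁶ m²/s².
v = 1802 m/s = 1.802 km/s.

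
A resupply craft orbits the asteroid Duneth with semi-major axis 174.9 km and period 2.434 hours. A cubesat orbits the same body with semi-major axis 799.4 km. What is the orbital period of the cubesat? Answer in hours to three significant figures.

Kepler's third law: T² ∝ a³, so T₂ = T₁ (a₂/a₁)^(3/2).
a₂/a₁ = 4.571, (a₂/a₁)^(3/2) = 9.772.
T₂ = 2.434 × 9.772 = 23.78 hours.

T₂ ≈ 23.8 hours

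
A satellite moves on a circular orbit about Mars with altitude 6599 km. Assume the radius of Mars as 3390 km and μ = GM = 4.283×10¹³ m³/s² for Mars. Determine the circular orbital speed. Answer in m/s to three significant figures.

v ≈ 2070 m/s

r = 3390 + 6599 = 9989.0 km = 9.9890×10⁶ m.
For a circular orbit v = √(μ/r) = √(4.283×10¹³ / 9.989×10⁶) = √(4.288×10⁶) = 2071 m/s.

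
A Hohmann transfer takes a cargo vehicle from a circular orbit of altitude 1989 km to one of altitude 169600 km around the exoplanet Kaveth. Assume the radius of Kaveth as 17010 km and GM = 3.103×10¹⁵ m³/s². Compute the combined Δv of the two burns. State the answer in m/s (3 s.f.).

r₁ = 17010 + 1989 = 18999 km = 1.8999×10⁷ m.
r₂ = 17010 + 169600 = 186610 km = 1.8661×10⁸ m.
Transfer ellipse a_t = (r₁ + r₂)/2 = 1.028×10⁸ m.
At r₁: circular v_c1 = √(μ/r₁) = 12780 m/s; transfer-periapsis v_p = √[μ(2/r₁ − 1/a_t)] = 17220 m/s.
Δv₁ = v_p − v_c1 = 4438 m/s.
At r₂: circular v_c2 = √(μ/r₂) = 4078 m/s; transfer-apoapsis v_a = √[μ(2/r₂ − 1/a_t)] = 1753 m/s.
Δv₂ = v_c2 − v_a = 2325 m/s.
Total Δv = Δv₁ + Δv₂ = 6763 m/s.

Δv_total ≈ 6760 m/s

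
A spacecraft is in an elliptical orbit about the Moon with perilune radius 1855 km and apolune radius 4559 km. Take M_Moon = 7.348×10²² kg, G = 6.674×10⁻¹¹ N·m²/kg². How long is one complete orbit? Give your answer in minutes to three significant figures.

T ≈ 272 minutes

μ = GM = 6.674×10⁻¹¹ × 7.348×10²² = 4.904×10¹² m³/s².
Semi-major axis a = (r_p + r_a)/2 = (1855.0 + 4559.0)/2 = 3207.0 km = 3.207×10⁶ m.
By Kepler's third law T = 2π√(a³/μ) = 2π × 2.593×10³ = 1.629×10⁴ s.
= 271.6 minutes.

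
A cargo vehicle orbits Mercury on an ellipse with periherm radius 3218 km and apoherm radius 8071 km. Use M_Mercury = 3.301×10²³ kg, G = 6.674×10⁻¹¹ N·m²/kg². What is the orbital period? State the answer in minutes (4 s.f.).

μ = GM = 6.674×10⁻¹¹ × 3.301×10²³ = 2.203×10¹³ m³/s².
Semi-major axis a = (r_p + r_a)/2 = (3218.0 + 8071.0)/2 = 5644.5 km = 5.644×10⁶ m.
By Kepler's third law T = 2π√(a³/μ) = 2π × 2.857×10³ = 1.795×10⁴ s.
= 299.2 minutes.

T ≈ 299.2 minutes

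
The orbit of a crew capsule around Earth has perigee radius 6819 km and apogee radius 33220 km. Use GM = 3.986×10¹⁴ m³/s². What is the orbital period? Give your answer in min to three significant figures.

T ≈ 470 min

Semi-major axis a = (r_p + r_a)/2 = (6819.0 + 33220)/2 = 20020 km = 2.002×10⁷ m.
By Kepler's third law T = 2π√(a³/μ) = 2π × 4.487×10³ = 2.819×10⁴ s.
= 469.8 min.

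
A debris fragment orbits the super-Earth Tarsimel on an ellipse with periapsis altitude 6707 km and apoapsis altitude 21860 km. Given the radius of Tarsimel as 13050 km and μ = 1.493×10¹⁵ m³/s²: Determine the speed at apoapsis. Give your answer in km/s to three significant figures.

r_p = 13050 + 6707 = 19757 km = 1.9757×10⁷ m.
r_a = 13050 + 21860 = 34910 km = 3.4910×10⁷ m.
Semi-major axis a = (r_p + r_a)/2 = 27334 km = 2.733×10⁷ m.
Vis-viva: v² = μ(2/r − 1/a) = 1.493×10¹⁵ × (5.729×10⁻⁸ − 3.659×10⁻⁸) = 3.091×10⁷ m²/s².
v = 5560 m/s = 5.560 km/s.

v ≈ 5.56 km/s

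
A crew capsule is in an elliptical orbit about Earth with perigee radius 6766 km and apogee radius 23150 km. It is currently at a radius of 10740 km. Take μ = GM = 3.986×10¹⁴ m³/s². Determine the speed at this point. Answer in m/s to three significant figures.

Semi-major axis a = (r_p + r_a)/2 = 14958 km = 1.496×10⁷ m.
Vis-viva: v² = μ(2/r − 1/a) = 3.986×10¹⁴ × (1.862×10⁻⁷ − 6.685×10⁻⁸) = 4.758×10⁷ m²/s².
v = 6898 m/s.

v ≈ 6900 m/s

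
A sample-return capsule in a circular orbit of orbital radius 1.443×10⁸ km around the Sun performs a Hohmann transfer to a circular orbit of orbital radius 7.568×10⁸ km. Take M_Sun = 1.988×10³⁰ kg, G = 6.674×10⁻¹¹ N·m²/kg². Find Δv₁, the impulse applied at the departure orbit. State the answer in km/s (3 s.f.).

μ = GM = 6.674×10⁻¹¹ × 1.988×10³⁰ = 1.327×10²⁰ m³/s².
r₁ = 1.443×10⁸ km = 1.443×10¹¹ m.
r₂ = 7.568×10⁸ km = 7.568×10¹¹ m.
Transfer ellipse a_t = (r₁ + r₂)/2 = 4.506×10¹¹ m.
At r₁: circular v_c1 = √(μ/r₁) = 30320 m/s; transfer-perihelion v_p = √[μ(2/r₁ − 1/a_t)] = 39300 m/s.
Δv₁ = v_p − v_c1 = 8977 m/s.
= 8.977 km/s.

Δv ≈ 8.98 km/s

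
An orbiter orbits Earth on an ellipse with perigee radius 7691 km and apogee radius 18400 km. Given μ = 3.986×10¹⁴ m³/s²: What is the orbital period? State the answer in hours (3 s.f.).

T ≈ 4.12 hours

Semi-major axis a = (r_p + r_a)/2 = (7691.0 + 18400)/2 = 13046 km = 1.305×10⁷ m.
By Kepler's third law T = 2π√(a³/μ) = 2π × 2.360×10³ = 1.483×10⁴ s.
= 4.119 hours.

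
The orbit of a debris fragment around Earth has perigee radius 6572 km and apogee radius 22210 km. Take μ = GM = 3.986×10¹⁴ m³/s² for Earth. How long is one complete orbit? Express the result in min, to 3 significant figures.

Semi-major axis a = (r_p + r_a)/2 = (6572.0 + 22210)/2 = 14391 km = 1.439×10⁷ m.
By Kepler's third law T = 2π√(a³/μ) = 2π × 2.734×10³ = 1.718×10⁴ s.
= 286.3 min.

T ≈ 286 min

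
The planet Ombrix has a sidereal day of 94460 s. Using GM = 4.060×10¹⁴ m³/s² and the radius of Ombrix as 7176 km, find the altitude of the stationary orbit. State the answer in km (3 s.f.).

A synchronous orbit has period T, so by Kepler's third law a = (μT²/4π²)^(1/3).
μT²/4π² = 4.060×10¹⁴ × (9.446×10⁴)² / 39.48 = 9.176×10²² m³.
a = 4.510×10⁷ m = 45105 km.
Altitude h = a − R = 45105 − 7176 = 37929 km.

h_sync ≈ 37900 km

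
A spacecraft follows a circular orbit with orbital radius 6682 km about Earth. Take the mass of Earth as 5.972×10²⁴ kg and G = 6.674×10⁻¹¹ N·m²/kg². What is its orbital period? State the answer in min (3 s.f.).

μ = GM = 6.674×10⁻¹¹ × 5.972×10²⁴ = 3.986×10¹⁴ m³/s².
r = 6682 km = 6.682×10⁶ m.
Kepler's third law: T = 2π√(r³/μ) = 2π√((6.682×10⁶)³ / 3.986×10¹⁴).
r³/μ = 7.485×10⁵ s², so T = 2π × 8.652×10² = 5.436×10³ s.
Converting: 5.436×10³ s ÷ 60.00 = 90.60 min.

T ≈ 90.6 min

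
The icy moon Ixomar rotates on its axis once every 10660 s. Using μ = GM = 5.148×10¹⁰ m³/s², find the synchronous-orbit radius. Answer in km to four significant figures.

r_sync ≈ 529.2 km

A synchronous orbit has period T, so by Kepler's third law a = (μT²/4π²)^(1/3).
μT²/4π² = 5.148×10¹⁰ × (1.066×10⁴)² / 39.48 = 1.482×10¹⁷ m³.
a = 5.292×10⁵ m = 529.17 km.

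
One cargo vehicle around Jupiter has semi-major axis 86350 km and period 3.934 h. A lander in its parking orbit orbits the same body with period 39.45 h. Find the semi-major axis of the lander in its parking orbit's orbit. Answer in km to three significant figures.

Kepler's third law: a³ ∝ T², so a₂ = a₁ (T₂/T₁)^(2/3).
T₂/T₁ = 10.03, (T₂/T₁)^(2/3) = 4.650.
a₂ = 86350 × 4.650 = 4.015×10⁵ km.

a₂ ≈ 4.02×10⁵ km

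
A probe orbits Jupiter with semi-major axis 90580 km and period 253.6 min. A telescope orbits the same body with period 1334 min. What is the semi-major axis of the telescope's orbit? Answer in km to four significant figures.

a₂ ≈ 2.740×10⁵ km

Kepler's third law: a³ ∝ T², so a₂ = a₁ (T₂/T₁)^(2/3).
T₂/T₁ = 5.260, (T₂/T₁)^(2/3) = 3.025.
a₂ = 90580 × 3.025 = 2.740×10⁵ km.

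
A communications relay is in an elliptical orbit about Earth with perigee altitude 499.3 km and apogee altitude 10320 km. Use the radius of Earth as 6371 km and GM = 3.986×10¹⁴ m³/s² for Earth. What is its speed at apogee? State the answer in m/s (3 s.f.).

v ≈ 3730 m/s

r_p = 6371 + 499.3 = 6870.3 km = 6.8703×10⁶ m.
r_a = 6371 + 10320 = 16691 km = 1.6691×10⁷ m.
Semi-major axis a = (r_p + r_a)/2 = 11781 km = 1.178×10⁷ m.
Vis-viva: v² = μ(2/r − 1/a) = 3.986×10¹⁴ × (1.198×10⁻⁷ − 8.488×10⁻⁸) = 1.393×10⁷ m²/s².
v = 3732 m/s.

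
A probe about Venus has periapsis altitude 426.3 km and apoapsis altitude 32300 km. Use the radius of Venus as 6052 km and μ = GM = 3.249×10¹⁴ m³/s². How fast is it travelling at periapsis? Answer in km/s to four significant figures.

v ≈ 9.263 km/s

r_p = 6052 + 426.3 = 6478.3 km = 6.4783×10⁶ m.
r_a = 6052 + 32300 = 38352 km = 3.8352×10⁷ m.
Semi-major axis a = (r_p + r_a)/2 = 22415 km = 2.242×10⁷ m.
Vis-viva: v² = μ(2/r − 1/a) = 3.249×10¹⁴ × (3.087×10⁻⁷ − 4.461×10⁻⁸) = 8.581×10⁷ m²/s².
v = 9263 m/s = 9.263 km/s.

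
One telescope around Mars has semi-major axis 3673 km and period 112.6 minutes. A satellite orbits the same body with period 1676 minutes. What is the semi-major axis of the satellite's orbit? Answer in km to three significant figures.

a₂ ≈ 22200 km

Kepler's third law: a³ ∝ T², so a₂ = a₁ (T₂/T₁)^(2/3).
T₂/T₁ = 14.88, (T₂/T₁)^(2/3) = 6.051.
a₂ = 3673 × 6.051 = 22230 km.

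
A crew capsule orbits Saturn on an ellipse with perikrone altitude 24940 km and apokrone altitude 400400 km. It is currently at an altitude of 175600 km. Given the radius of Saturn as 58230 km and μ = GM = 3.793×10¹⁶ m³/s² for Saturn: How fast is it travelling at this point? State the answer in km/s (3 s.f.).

v ≈ 13.6 km/s

r_p = 58230 + 24940 = 83170 km = 8.3170×10⁷ m.
r_a = 58230 + 400400 = 458630 km = 4.5863×10⁸ m.
r = 58230 + 175600 = 2.3383×10⁵ km = 2.338×10⁸ m.
Semi-major axis a = (r_p + r_a)/2 = 2.7090×10⁵ km = 2.709×10⁸ m.
Vis-viva: v² = μ(2/r − 1/a) = 3.793×10¹⁶ × (8.553×10⁻⁹ − 3.691×10⁻⁹) = 1.844×10⁸ m²/s².
v = 13580 m/s = 13.58 km/s.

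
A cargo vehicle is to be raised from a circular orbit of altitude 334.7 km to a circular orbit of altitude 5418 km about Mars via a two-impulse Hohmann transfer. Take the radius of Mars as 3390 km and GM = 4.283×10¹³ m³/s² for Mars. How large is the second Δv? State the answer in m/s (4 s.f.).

Δv ≈ 505.0 m/s

r₁ = 3390 + 334.7 = 3724.7 km = 3.7247×10⁶ m.
r₂ = 3390 + 5418 = 8808.0 km = 8.8080×10⁶ m.
Transfer ellipse a_t = (r₁ + r₂)/2 = 6.266×10⁶ m.
At r₁: circular v_c1 = √(μ/r₁) = 3391 m/s; transfer-periapsis v_p = √[μ(2/r₁ − 1/a_t)] = 4020 m/s.
At r₂: circular v_c2 = √(μ/r₂) = 2205 m/s; transfer-apoapsis v_a = √[μ(2/r₂ − 1/a_t)] = 1700 m/s.
Δv₂ = v_c2 − v_a = 505.0 m/s.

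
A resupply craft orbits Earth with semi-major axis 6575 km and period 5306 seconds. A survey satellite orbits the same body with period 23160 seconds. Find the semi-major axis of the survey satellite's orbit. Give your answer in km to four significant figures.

a₂ ≈ 17560 km

Kepler's third law: a³ ∝ T², so a₂ = a₁ (T₂/T₁)^(2/3).
T₂/T₁ = 4.365, (T₂/T₁)^(2/3) = 2.671.
a₂ = 6575 × 2.671 = 17560 km.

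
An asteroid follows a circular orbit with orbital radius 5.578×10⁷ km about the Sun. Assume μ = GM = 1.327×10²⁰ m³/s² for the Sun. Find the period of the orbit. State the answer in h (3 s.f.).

r = 5.578×10⁷ km = 5.578×10¹⁰ m.
Kepler's third law: T = 2π√(r³/μ) = 2π√((5.578×10¹⁰)³ / 1.327×10²⁰).
r³/μ = 1.308×10¹² s², so T = 2π × 1.144×10⁶ = 7.186×10⁶ s.
Converting: 7.186×10⁶ s ÷ 3600 = 1996 h.

T ≈ 2000 h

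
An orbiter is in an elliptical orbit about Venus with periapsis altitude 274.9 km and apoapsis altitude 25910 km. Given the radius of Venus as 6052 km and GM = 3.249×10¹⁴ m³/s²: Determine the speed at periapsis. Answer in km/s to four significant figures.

v ≈ 9.259 km/s

r_p = 6052 + 274.9 = 6326.9 km = 6.3269×10⁶ m.
r_a = 6052 + 25910 = 31962 km = 3.1962×10⁷ m.
Semi-major axis a = (r_p + r_a)/2 = 19144 km = 1.914×10⁷ m.
Vis-viva: v² = μ(2/r − 1/a) = 3.249×10¹⁴ × (3.161×10⁻⁷ − 5.223×10⁻⁸) = 8.573×10⁷ m²/s².
v = 9259 m/s = 9.259 km/s.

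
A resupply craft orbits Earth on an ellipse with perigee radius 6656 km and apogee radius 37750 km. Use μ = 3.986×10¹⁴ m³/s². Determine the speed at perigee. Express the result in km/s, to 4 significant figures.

Semi-major axis a = (r_p + r_a)/2 = 22203 km = 2.220×10⁷ m.
Vis-viva: v² = μ(2/r − 1/a) = 3.986×10¹⁴ × (3.005×10⁻⁷ − 4.504×10⁻⁸) = 1.018×10⁸ m²/s².
v = 10090 m/s = 10.09 km/s.

v ≈ 10.09 km/s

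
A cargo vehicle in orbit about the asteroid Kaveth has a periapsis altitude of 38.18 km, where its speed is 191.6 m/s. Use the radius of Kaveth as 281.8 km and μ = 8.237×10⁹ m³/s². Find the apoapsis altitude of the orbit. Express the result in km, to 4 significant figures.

r_p = 281.8 + 38.18 = 319.98 km = 3.200×10⁵ m.
Specific energy ε = v²/2 − μ/r = -7.387×10³ J/kg, so a = −μ/(2ε) = 5.575×10⁵ m.
The apsides satisfy r_p + r_a = 2a, so the apoapsis radius is 2a − r_p = 7.951×10⁵ m = 795.09 km.
Apoapsis altitude = 795.09 − 281.8 = 513.29 km.

apoapsis altitude ≈ 513.3 km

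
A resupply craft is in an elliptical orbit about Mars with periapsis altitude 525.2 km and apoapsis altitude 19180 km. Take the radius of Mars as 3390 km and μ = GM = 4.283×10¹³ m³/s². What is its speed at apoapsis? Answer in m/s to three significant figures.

v ≈ 749 m/s

r_p = 3390 + 525.2 = 3915.2 km = 3.9152×10⁶ m.
r_a = 3390 + 19180 = 22570 km = 2.2570×10⁷ m.
Semi-major axis a = (r_p + r_a)/2 = 13243 km = 1.324×10⁷ m.
Vis-viva: v² = μ(2/r − 1/a) = 4.283×10¹³ × (8.861×10⁻⁸ − 7.551×10⁻⁸) = 5.610×10⁵ m²/s².
v = 749.0 m/s.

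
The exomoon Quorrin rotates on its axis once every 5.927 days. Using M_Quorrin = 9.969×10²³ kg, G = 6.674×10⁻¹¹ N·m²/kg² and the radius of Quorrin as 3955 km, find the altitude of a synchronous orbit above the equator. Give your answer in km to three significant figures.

h_sync ≈ 72200 km

μ = GM = 6.674×10⁻¹¹ × 9.969×10²³ = 6.653×10¹³ m³/s².
T = 5.927 days = 5.121×10⁵ s.
A synchronous orbit has period T, so by Kepler's third law a = (μT²/4π²)^(1/3).
μT²/4π² = 6.653×10¹³ × (5.121×10⁵)² / 39.48 = 4.420×10²³ m³.
a = 7.617×10⁷ m = 76171 km.
Altitude h = a − R = 76171 − 3955 = 72216 km.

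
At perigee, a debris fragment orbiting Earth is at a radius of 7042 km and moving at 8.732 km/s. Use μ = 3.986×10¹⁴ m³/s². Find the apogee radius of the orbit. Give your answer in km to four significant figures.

apogee radius ≈ 14530 km

r_p = 7.042×10⁶ m.
Specific energy ε = v²/2 − μ/r = -1.848×10⁷ J/kg, so a = −μ/(2ε) = 1.079×10⁷ m.
The apsides satisfy r_p + r_a = 2a, so the apogee radius is 2a − r_p = 1.453×10⁷ m = 14528 km.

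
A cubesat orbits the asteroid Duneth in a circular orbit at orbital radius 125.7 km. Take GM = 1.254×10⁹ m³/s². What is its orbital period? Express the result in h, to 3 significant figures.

T ≈ 2.20 h

r = 125.7 km = 1.257×10⁵ m.
Kepler's third law: T = 2π√(r³/μ) = 2π√((1.257×10⁵)³ / 1.254×10⁹).
r³/μ = 1.584×10⁶ s², so T = 2π × 1.259×10³ = 7.907×10³ s.
Converting: 7.907×10³ s ÷ 3600 = 2.197 h.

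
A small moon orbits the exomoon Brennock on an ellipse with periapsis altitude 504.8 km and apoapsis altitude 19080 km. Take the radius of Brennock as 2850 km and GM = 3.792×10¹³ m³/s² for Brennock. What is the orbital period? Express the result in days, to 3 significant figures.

T ≈ 0.531 days

r_p = 2850 + 504.8 = 3354.8 km = 3.3548×10⁶ m.
r_a = 2850 + 19080 = 21930 km = 2.1930×10⁷ m.
Semi-major axis a = (r_p + r_a)/2 = (3354.8 + 21930)/2 = 12642 km = 1.264×10⁷ m.
By Kepler's third law T = 2π√(a³/μ) = 2π × 7.300×10³ = 4.587×10⁴ s.
= 0.5309 days.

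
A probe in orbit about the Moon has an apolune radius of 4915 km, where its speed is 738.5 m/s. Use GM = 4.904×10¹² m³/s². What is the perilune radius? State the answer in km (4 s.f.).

r_a = 4.915×10⁶ m.
Specific energy ε = v²/2 − μ/r = -7.251×10⁵ J/kg, so a = −μ/(2ε) = 3.382×10⁶ m.
The apsides satisfy r_p + r_a = 2a, so the perilune radius is 2a − r_a = 1.848×10⁶ m = 1848.5 km.

perilune radius ≈ 1848 km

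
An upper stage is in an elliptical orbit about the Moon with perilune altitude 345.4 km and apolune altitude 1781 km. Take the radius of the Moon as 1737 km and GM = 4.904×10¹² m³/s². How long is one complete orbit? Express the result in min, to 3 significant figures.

r_p = 1737 + 345.4 = 2082.4 km = 2.0824×10⁶ m.
r_a = 1737 + 1781 = 3518.0 km = 3.5180×10⁶ m.
Semi-major axis a = (r_p + r_a)/2 = (2082.4 + 3518.0)/2 = 2800.2 km = 2.800×10⁶ m.
By Kepler's third law T = 2π√(a³/μ) = 2π × 2.116×10³ = 1.329×10⁴ s.
= 221.6 min.

T ≈ 222 min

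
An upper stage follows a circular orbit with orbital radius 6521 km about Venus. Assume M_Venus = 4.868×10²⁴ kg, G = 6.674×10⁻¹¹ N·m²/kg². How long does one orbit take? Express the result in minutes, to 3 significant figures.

μ = GM = 6.674×10⁻¹¹ × 4.868×10²⁴ = 3.249×10¹⁴ m³/s².
r = 6521 km = 6.521×10⁶ m.
Kepler's third law: T = 2π√(r³/μ) = 2π√((6.521×10⁶)³ / 3.249×10¹⁴).
r³/μ = 8.535×10⁵ s², so T = 2π × 9.239×10² = 5.805×10³ s.
Converting: 5.805×10³ s ÷ 60.00 = 96.75 minutes.

T ≈ 96.7 minutes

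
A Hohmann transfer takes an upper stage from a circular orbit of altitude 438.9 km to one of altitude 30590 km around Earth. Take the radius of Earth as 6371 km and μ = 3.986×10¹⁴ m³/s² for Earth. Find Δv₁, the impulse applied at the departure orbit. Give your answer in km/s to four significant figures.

Δv ≈ 2.292 km/s

r₁ = 6371 + 438.9 = 6809.9 km = 6.8099×10⁶ m.
r₂ = 6371 + 30590 = 36961 km = 3.6961×10⁷ m.
Transfer ellipse a_t = (r₁ + r₂)/2 = 2.189×10⁷ m.
At r₁: circular v_c1 = √(μ/r₁) = 7651 m/s; transfer-perigee v_p = √[μ(2/r₁ − 1/a_t)] = 9942 m/s.
Δv₁ = v_p − v_c1 = 2292 m/s.
= 2.292 km/s.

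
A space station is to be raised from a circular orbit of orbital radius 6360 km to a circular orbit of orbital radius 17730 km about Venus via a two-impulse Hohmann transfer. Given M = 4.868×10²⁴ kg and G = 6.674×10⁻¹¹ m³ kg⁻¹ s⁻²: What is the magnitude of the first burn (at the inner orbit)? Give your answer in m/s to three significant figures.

μ = GM = 6.674×10⁻¹¹ × 4.868×10²⁴ = 3.249×10¹⁴ m³/s².
r₁ = 6360 km = 6.360×10⁶ m.
r₂ = 17730 km = 1.773×10⁷ m.
Transfer ellipse a_t = (r₁ + r₂)/2 = 1.204×10⁷ m.
At r₁: circular v_c1 = √(μ/r₁) = 7147 m/s; transfer-periapsis v_p = √[μ(2/r₁ − 1/a_t)] = 8671 m/s.
Δv₁ = v_p − v_c1 = 1524 m/s.

Δv ≈ 1520 m/s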